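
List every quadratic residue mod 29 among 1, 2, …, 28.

Square k = 1,…,14 (k and 29−k give the same square):
1²=1, 2²=4, 3²=9, 4²=16, 5²=25, 6²≡7, 7²≡20, 8²≡6, 9²≡23, 10²≡13, 11²≡5, 12²≡28, 13²≡24, 14²≡22 (mod 29).
So the quadratic residues mod 29 are {1, 4, 5, 6, 7, 9, 13, 16, 20, 22, 23, 24, 25, 28}.

1 4 5 6 7 9 13 16 20 22 23 24 25 28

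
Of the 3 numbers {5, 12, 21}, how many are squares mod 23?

(5/23) = -1 → non-residue.
(12/23) = +1 → QR.
(21/23) = -1 → non-residue.
Total quadratic residues among the 3: 1.

1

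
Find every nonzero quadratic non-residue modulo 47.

Square k = 1,…,23 (k and 47−k give the same square):
1²=1, 2²=4, 3²=9, 4²=16, 5²=25, 6²=36, 7²≡2, 8²≡17, 9²≡34, 10²≡6, 11²≡27, 12²≡3, 13²≡28, 14²≡8, 15²≡37, 16²≡21, 17²≡7, 18²≡42, 19²≡32, 20²≡24, 21²≡18, 22²≡14, 23²≡12 (mod 47).
The residues are {1, 2, 3, 4, 6, 7, 8, 9, 12, 14, 16, 17, 18, 21, 24, 25, 27, 28, 32, 34, 36, 37, 42}; the non-residues are the remaining 23 nonzero classes.

5, 10, 11, 13, 15, 19, 20, 22, 23, 26, 29, 30, 31, 33, 35, 38, 39, 40, 41, 43, 44, 45, 46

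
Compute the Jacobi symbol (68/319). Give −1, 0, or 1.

Pull out 2^2: since 319 ≡ 7 (mod 8), (2/319) = +1, so (2/319)^2 = +1.
Reciprocity: 17 ≡ 1 and 319 ≡ 3 (mod 4), so (17/319) = +(319/17).
Reduce top mod 17: now compute (13/17).
Reciprocity: 13 ≡ 1 and 17 ≡ 1 (mod 4), so (13/17) = +(17/13).
Reduce top mod 13: now compute (4/13).
Pull out 2^2: since 13 ≡ 5 (mod 8), (2/13) = -1, so (2/13)^2 = +1.
Reached (1/13) = 1. Collecting the sign flips along the way, the symbol is +1.

1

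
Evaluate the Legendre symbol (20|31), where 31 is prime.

Pull out 2^2: since 31 ≡ 7 (mod 8), (2/31) = +1, so (2/31)^2 = +1.
Reciprocity: 5 ≡ 1 and 31 ≡ 3 (mod 4), so (5/31) = +(31/5).
Reduce top mod 5: now compute (1/5).
Reached (1/5) = 1. Collecting the sign flips along the way, the symbol is +1.

1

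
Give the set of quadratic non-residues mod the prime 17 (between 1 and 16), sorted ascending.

3, 5, 6, 7, 10, 11, 12, 14

Square k = 1,…,8 (k and 17−k give the same square):
1²=1, 2²=4, 3²=9, 4²=16, 5²≡8, 6²≡2, 7²≡15, 8²≡13 (mod 17).
The residues are {1, 2, 4, 8, 9, 13, 15, 16}; the non-residues are the remaining 8 nonzero classes.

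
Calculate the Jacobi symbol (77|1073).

Reciprocity: 77 ≡ 1 and 1073 ≡ 1 (mod 4), so (77/1073) = +(1073/77).
Reduce top mod 77: now compute (72/77).
Pull out 2^3: since 77 ≡ 5 (mod 8), (2/77) = -1, so (2/77)^3 = -1.
Reciprocity: 9 ≡ 1 and 77 ≡ 1 (mod 4), so (9/77) = +(77/9).
Reduce top mod 9: now compute (5/9).
Reciprocity: 5 ≡ 1 and 9 ≡ 1 (mod 4), so (5/9) = +(9/5).
Reduce top mod 5: now compute (4/5).
Pull out 2^2: since 5 ≡ 5 (mod 8), (2/5) = -1, so (2/5)^2 = +1.
Reached (1/5) = 1. Collecting the sign flips along the way, the symbol is -1.

-1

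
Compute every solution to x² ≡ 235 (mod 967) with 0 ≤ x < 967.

56, 911

Since 967 ≡ 3 (mod 4), a square root of 235 is 235^((967+1)/4) = 235^242 mod 967.
Repeated squaring: 235^2≡106, 235^4≡599, 235^8≡44, 235^16≡2, 235^32≡4, 235^64≡16, 235^128≡256 (mod 967).
235^242 = 235^(128+64+32+16+2) ≡ 911 (mod 967).
Check: 911² = 829921 ≡ 235 (mod 967). The two roots are 56 and 911.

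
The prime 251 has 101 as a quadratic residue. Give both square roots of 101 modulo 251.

58, 193

Since 251 ≡ 3 (mod 4), a square root of 101 is 101^((251+1)/4) = 101^63 mod 251.
Repeated squaring: 101^2≡161, 101^4≡68, 101^8≡106, 101^16≡192, 101^32≡218 (mod 251).
101^63 = 101^(32+16+8+4+2+1) ≡ 58 (mod 251).
Check: 58² = 3364 ≡ 101 (mod 251). The two roots are 58 and 193.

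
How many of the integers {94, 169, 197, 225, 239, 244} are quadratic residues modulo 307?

(94/307) = +1 → QR.
(169/307) = +1 → QR.
(197/307) = -1 → non-residue.
(225/307) = +1 → QR.
(239/307) = -1 → non-residue.
(244/307) = -1 → non-residue.
Total quadratic residues among the 6: 3.

3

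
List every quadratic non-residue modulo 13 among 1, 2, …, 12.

2 5 6 7 8 11

Square k = 1,…,6 (k and 13−k give the same square):
1²=1, 2²=4, 3²=9, 4²≡3, 5²≡12, 6²≡10 (mod 13).
The residues are {1, 3, 4, 9, 10, 12}; the non-residues are the remaining 6 nonzero classes.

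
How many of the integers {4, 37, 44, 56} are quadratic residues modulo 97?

(4/97) = +1 → QR.
(37/97) = -1 → non-residue.
(44/97) = +1 → QR.
(56/97) = -1 → non-residue.
Total quadratic residues among the 4: 2.

2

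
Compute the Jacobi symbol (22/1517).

Pull out 2: since 1517 ≡ 5 (mod 8), (2/1517) = -1.
Reciprocity: 11 ≡ 3 and 1517 ≡ 1 (mod 4), so (11/1517) = +(1517/11).
Reduce top mod 11: now compute (10/11).
Pull out 2: since 11 ≡ 3 (mod 8), (2/11) = -1.
Reciprocity: 5 ≡ 1 and 11 ≡ 3 (mod 4), so (5/11) = +(11/5).
Reduce top mod 5: now compute (1/5).
Reached (1/5) = 1. Collecting the sign flips along the way, the symbol is +1.

1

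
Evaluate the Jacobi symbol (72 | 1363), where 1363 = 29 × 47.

-1

Pull out 2^3: since 1363 ≡ 3 (mod 8), (2/1363) = -1, so (2/1363)^3 = -1.
Reciprocity: 9 ≡ 1 and 1363 ≡ 3 (mod 4), so (9/1363) = +(1363/9).
Reduce top mod 9: now compute (4/9).
Pull out 2^2: since 9 ≡ 1 (mod 8), (2/9) = +1, so (2/9)^2 = +1.
Reached (1/9) = 1. Collecting the sign flips along the way, the symbol is -1.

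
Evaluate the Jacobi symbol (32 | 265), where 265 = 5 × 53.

Pull out 2^5: since 265 ≡ 1 (mod 8), (2/265) = +1, so (2/265)^5 = +1.
Reached (1/265) = 1. Collecting the sign flips along the way, the symbol is +1.

1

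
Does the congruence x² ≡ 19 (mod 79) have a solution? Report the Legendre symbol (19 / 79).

Euler's criterion: (19/79) ≡ 19^39 (mod 79).
19^2 ≡ 45 (mod 79)
19^4 ≡ 50 (mod 79)
19^8 ≡ 51 (mod 79)
19^16 ≡ 73 (mod 79)
19^32 ≡ 36 (mod 79)
19^39 = 19^(32+4+2+1) ≡ 1 (mod 79).
Result is 1, so (19/79) = 1.

1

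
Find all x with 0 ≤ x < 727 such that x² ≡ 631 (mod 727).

264, 463

Since 727 ≡ 3 (mod 4), a square root of 631 is 631^((727+1)/4) = 631^182 mod 727.
Repeated squaring: 631^2≡492, 631^4≡700, 631^8≡2, 631^16≡4, 631^32≡16, 631^64≡256, 631^128≡106 (mod 727).
631^182 = 631^(128+32+16+4+2) ≡ 264 (mod 727).
Check: 264² = 69696 ≡ 631 (mod 727). The two roots are 264 and 463.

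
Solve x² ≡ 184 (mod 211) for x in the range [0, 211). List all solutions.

87, 124

Since 211 ≡ 3 (mod 4), a square root of 184 is 184^((211+1)/4) = 184^53 mod 211.
Repeated squaring: 184^2≡96, 184^4≡143, 184^8≡193, 184^16≡113, 184^32≡109 (mod 211).
184^53 = 184^(32+16+4+1) ≡ 87 (mod 211).
Check: 87² = 7569 ≡ 184 (mod 211). The two roots are 87 and 124.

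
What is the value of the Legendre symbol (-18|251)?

First reduce: -18 ≡ 233 (mod 251).
Reciprocity: 233 ≡ 1 and 251 ≡ 3 (mod 4), so (233/251) = +(251/233).
Reduce top mod 233: now compute (18/233).
Pull out 2: since 233 ≡ 1 (mod 8), (2/233) = +1.
Reciprocity: 9 ≡ 1 and 233 ≡ 1 (mod 4), so (9/233) = +(233/9).
Reduce top mod 9: now compute (8/9).
Pull out 2^3: since 9 ≡ 1 (mod 8), (2/9) = +1, so (2/9)^3 = +1.
Reached (1/9) = 1. Collecting the sign flips along the way, the symbol is +1.

1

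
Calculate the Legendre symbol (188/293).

Pull out 2^2: since 293 ≡ 5 (mod 8), (2/293) = -1, so (2/293)^2 = +1.
Reciprocity: 47 ≡ 3 and 293 ≡ 1 (mod 4), so (47/293) = +(293/47).
Reduce top mod 47: now compute (11/47).
Reciprocity: 11 ≡ 3 and 47 ≡ 3 (mod 4), so (11/47) = −(47/11).
Reduce top mod 11: now compute (3/11).
Reciprocity: 3 ≡ 3 and 11 ≡ 3 (mod 4), so (3/11) = −(11/3).
Reduce top mod 3: now compute (2/3).
Pull out 2: since 3 ≡ 3 (mod 8), (2/3) = -1.
Reached (1/3) = 1. Collecting the sign flips along the way, the symbol is -1.

-1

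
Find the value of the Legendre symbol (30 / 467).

1

Euler's criterion: (30/467) ≡ 30^233 (mod 467).
30^2 ≡ 433 (mod 467)
30^4 ≡ 222 (mod 467)
30^8 ≡ 249 (mod 467)
30^16 ≡ 357 (mod 467)
30^32 ≡ 425 (mod 467)
30^64 ≡ 363 (mod 467)
30^128 ≡ 75 (mod 467)
30^233 = 30^(128+64+32+8+1) ≡ 1 (mod 467).
Result is 1, so (30/467) = 1.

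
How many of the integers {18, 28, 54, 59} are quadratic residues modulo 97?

2

(18/97) = +1 → QR.
(28/97) = -1 → non-residue.
(54/97) = +1 → QR.
(59/97) = -1 → non-residue.
Total quadratic residues among the 4: 2.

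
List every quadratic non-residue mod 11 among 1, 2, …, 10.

2, 6, 7, 8, 10

Square k = 1,…,5 (k and 11−k give the same square):
1²=1, 2²=4, 3²=9, 4²≡5, 5²≡3 (mod 11).
The residues are {1, 3, 4, 5, 9}; the non-residues are the remaining 5 nonzero classes.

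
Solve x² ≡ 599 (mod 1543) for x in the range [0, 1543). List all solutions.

149, 1394

Since 1543 ≡ 3 (mod 4), a square root of 599 is 599^((1543+1)/4) = 599^386 mod 1543.
Repeated squaring: 599^2≡825, 599^4≡162, 599^8≡13, 599^16≡169, 599^32≡787, 599^64≡626, 599^128≡1497, 599^256≡573 (mod 1543).
599^386 = 599^(256+128+2) ≡ 149 (mod 1543).
Check: 149² = 22201 ≡ 599 (mod 1543). The two roots are 149 and 1394.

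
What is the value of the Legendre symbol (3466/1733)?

0

First reduce: 3466 ≡ 0 (mod 1733).
Top reduces to 0: gcd > 1, so the symbol is 0.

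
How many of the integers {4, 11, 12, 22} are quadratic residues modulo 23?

2

(4/23) = +1 → QR.
(11/23) = -1 → non-residue.
(12/23) = +1 → QR.
(22/23) = -1 → non-residue.
Total quadratic residues among the 4: 2.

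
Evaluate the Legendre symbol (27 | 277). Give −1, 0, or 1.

Reciprocity: 27 ≡ 3 and 277 ≡ 1 (mod 4), so (27/277) = +(277/27).
Reduce top mod 27: now compute (7/27).
Reciprocity: 7 ≡ 3 and 27 ≡ 3 (mod 4), so (7/27) = −(27/7).
Reduce top mod 7: now compute (6/7).
Pull out 2: since 7 ≡ 7 (mod 8), (2/7) = +1.
Reciprocity: 3 ≡ 3 and 7 ≡ 3 (mod 4), so (3/7) = −(7/3).
Reduce top mod 3: now compute (1/3).
Reached (1/3) = 1. Collecting the sign flips along the way, the symbol is +1.

1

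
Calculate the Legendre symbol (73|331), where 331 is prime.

-1

Reciprocity: 73 ≡ 1 and 331 ≡ 3 (mod 4), so (73/331) = +(331/73).
Reduce top mod 73: now compute (39/73).
Reciprocity: 39 ≡ 3 and 73 ≡ 1 (mod 4), so (39/73) = +(73/39).
Reduce top mod 39: now compute (34/39).
Pull out 2: since 39 ≡ 7 (mod 8), (2/39) = +1.
Reciprocity: 17 ≡ 1 and 39 ≡ 3 (mod 4), so (17/39) = +(39/17).
Reduce top mod 17: now compute (5/17).
Reciprocity: 5 ≡ 1 and 17 ≡ 1 (mod 4), so (5/17) = +(17/5).
Reduce top mod 5: now compute (2/5).
Pull out 2: since 5 ≡ 5 (mod 8), (2/5) = -1.
Reached (1/5) = 1. Collecting the sign flips along the way, the symbol is -1.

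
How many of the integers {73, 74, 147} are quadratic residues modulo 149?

(73/149) = +1 → QR.
(74/149) = -1 → non-residue.
(147/149) = -1 → non-residue.
Total quadratic residues among the 3: 1.

1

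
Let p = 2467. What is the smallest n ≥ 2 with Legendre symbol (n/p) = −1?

(2/2467) = −1, so 2 is the smallest positive non-residue mod 2467.

2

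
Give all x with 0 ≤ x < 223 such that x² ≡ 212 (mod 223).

Since 223 ≡ 3 (mod 4), a square root of 212 is 212^((223+1)/4) = 212^56 mod 223.
Repeated squaring: 212^2≡121, 212^4≡146, 212^8≡131, 212^16≡213, 212^32≡100 (mod 223).
212^56 = 212^(32+16+8) ≡ 124 (mod 223).
Check: 124² = 15376 ≡ 212 (mod 223). The two roots are 99 and 124.

99, 124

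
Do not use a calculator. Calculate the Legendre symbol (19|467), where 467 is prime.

Euler's criterion: (19/467) ≡ 19^233 (mod 467).
19^2 ≡ 361 (mod 467)
19^4 ≡ 28 (mod 467)
19^8 ≡ 317 (mod 467)
19^16 ≡ 84 (mod 467)
19^32 ≡ 51 (mod 467)
19^64 ≡ 266 (mod 467)
19^128 ≡ 239 (mod 467)
19^233 = 19^(128+64+32+8+1) ≡ 466 (mod 467).
Result is 466 ≡ −1, so (19/467) = −1.

-1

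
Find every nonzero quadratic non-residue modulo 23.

5,7,10,11,14,15,17,19,20,21,22

Square k = 1,…,11 (k and 23−k give the same square):
1²=1, 2²=4, 3²=9, 4²=16, 5²≡2, 6²≡13, 7²≡3, 8²≡18, 9²≡12, 10²≡8, 11²≡6 (mod 23).
The residues are {1, 2, 3, 4, 6, 8, 9, 12, 13, 16, 18}; the non-residues are the remaining 11 nonzero classes.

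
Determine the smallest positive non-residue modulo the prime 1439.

7

(2/1439) = +1, so 2 is a residue.
(3/1439) = +1, so 3 is a residue.
(4/1439) = +1, so 4 is a residue.
(5/1439) = +1, so 5 is a residue.
(6/1439) = +1, so 6 is a residue.
(7/1439) = −1, so 7 is the smallest positive non-residue mod 1439.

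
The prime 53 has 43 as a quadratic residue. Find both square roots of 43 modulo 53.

19, 34

53 ≡ 1 (mod 4), so we find a root by search.
Trying successive values, 19² = 361 ≡ 43 (mod 53). The other root is 53 − 19 = 34.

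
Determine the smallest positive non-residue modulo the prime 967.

3

(2/967) = +1, so 2 is a residue.
(3/967) = −1, so 3 is the smallest positive non-residue mod 967.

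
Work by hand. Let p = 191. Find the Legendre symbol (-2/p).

-1

Euler's criterion: (-2/191) ≡ 189^95 (mod 191).
189^2 ≡ 4 (mod 191)
189^4 ≡ 16 (mod 191)
189^8 ≡ 65 (mod 191)
189^16 ≡ 23 (mod 191)
189^32 ≡ 147 (mod 191)
189^64 ≡ 26 (mod 191)
189^95 = 189^(64+16+8+4+2+1) ≡ 190 (mod 191).
Result is 190 ≡ −1, so (-2/191) = −1.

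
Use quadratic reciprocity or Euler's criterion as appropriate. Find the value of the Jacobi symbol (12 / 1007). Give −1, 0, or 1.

1

Pull out 2^2: since 1007 ≡ 7 (mod 8), (2/1007) = +1, so (2/1007)^2 = +1.
Reciprocity: 3 ≡ 3 and 1007 ≡ 3 (mod 4), so (3/1007) = −(1007/3).
Reduce top mod 3: now compute (2/3).
Pull out 2: since 3 ≡ 3 (mod 8), (2/3) = -1.
Reached (1/3) = 1. Collecting the sign flips along the way, the symbol is +1.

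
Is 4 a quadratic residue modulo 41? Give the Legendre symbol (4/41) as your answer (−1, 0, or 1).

1

Pull out 2^2: since 41 ≡ 1 (mod 8), (2/41) = +1, so (2/41)^2 = +1.
Reached (1/41) = 1. Collecting the sign flips along the way, the symbol is +1.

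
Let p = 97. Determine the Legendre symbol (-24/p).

1

First reduce: -24 ≡ 73 (mod 97).
Reciprocity: 73 ≡ 1 and 97 ≡ 1 (mod 4), so (73/97) = +(97/73).
Reduce top mod 73: now compute (24/73).
Pull out 2^3: since 73 ≡ 1 (mod 8), (2/73) = +1, so (2/73)^3 = +1.
Reciprocity: 3 ≡ 3 and 73 ≡ 1 (mod 4), so (3/73) = +(73/3).
Reduce top mod 3: now compute (1/3).
Reached (1/3) = 1. Collecting the sign flips along the way, the symbol is +1.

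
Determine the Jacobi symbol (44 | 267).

Pull out 2^2: since 267 ≡ 3 (mod 8), (2/267) = -1, so (2/267)^2 = +1.
Reciprocity: 11 ≡ 3 and 267 ≡ 3 (mod 4), so (11/267) = −(267/11).
Reduce top mod 11: now compute (3/11).
Reciprocity: 3 ≡ 3 and 11 ≡ 3 (mod 4), so (3/11) = −(11/3).
Reduce top mod 3: now compute (2/3).
Pull out 2: since 3 ≡ 3 (mod 8), (2/3) = -1.
Reached (1/3) = 1. Collecting the sign flips along the way, the symbol is -1.

-1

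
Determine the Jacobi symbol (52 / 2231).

Pull out 2^2: since 2231 ≡ 7 (mod 8), (2/2231) = +1, so (2/2231)^2 = +1.
Reciprocity: 13 ≡ 1 and 2231 ≡ 3 (mod 4), so (13/2231) = +(2231/13).
Reduce top mod 13: now compute (8/13).
Pull out 2^3: since 13 ≡ 5 (mod 8), (2/13) = -1, so (2/13)^3 = -1.
Reached (1/13) = 1. Collecting the sign flips along the way, the symbol is -1.

-1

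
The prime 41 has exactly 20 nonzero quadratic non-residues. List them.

Square k = 1,…,20 (k and 41−k give the same square):
1²=1, 2²=4, 3²=9, 4²=16, 5²=25, 6²=36, 7²≡8, 8²≡23, 9²≡40, 10²≡18, 11²≡39, 12²≡21, 13²≡5, 14²≡32, 15²≡20, 16²≡10, 17²≡2, 18²≡37, 19²≡33, 20²≡31 (mod 41).
The residues are {1, 2, 4, 5, 8, 9, 10, 16, 18, 20, 21, 23, 25, 31, 32, 33, 36, 37, 39, 40}; the non-residues are the remaining 20 nonzero classes.

3 6 7 11 12 13 14 15 17 19 22 24 26 27 28 29 30 34 35 38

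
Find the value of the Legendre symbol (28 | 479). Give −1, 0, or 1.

1

Euler's criterion: (28/479) ≡ 28^239 (mod 479).
28^2 ≡ 305 (mod 479)
28^4 ≡ 99 (mod 479)
28^8 ≡ 221 (mod 479)
28^16 ≡ 462 (mod 479)
28^32 ≡ 289 (mod 479)
28^64 ≡ 175 (mod 479)
28^128 ≡ 448 (mod 479)
28^239 = 28^(128+64+32+8+4+2+1) ≡ 1 (mod 479).
Result is 1, so (28/479) = 1.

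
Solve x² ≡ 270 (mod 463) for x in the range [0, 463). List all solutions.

Since 463 ≡ 3 (mod 4), a square root of 270 is 270^((463+1)/4) = 270^116 mod 463.
Repeated squaring: 270^2≡209, 270^4≡159, 270^8≡279, 270^16≡57, 270^32≡8, 270^64≡64 (mod 463).
270^116 = 270^(64+32+16+4) ≡ 70 (mod 463).
Check: 70² = 4900 ≡ 270 (mod 463). The two roots are 70 and 393.

70, 393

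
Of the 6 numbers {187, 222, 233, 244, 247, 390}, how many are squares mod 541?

3

(187/541) = +1 → QR.
(222/541) = +1 → QR.
(233/541) = -1 → non-residue.
(244/541) = -1 → non-residue.
(247/541) = -1 → non-residue.
(390/541) = +1 → QR.
Total quadratic residues among the 6: 3.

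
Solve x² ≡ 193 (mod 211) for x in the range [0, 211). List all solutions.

Since 211 ≡ 3 (mod 4), a square root of 193 is 193^((211+1)/4) = 193^53 mod 211.
Repeated squaring: 193^2≡113, 193^4≡109, 193^8≡65, 193^16≡5, 193^32≡25 (mod 211).
193^53 = 193^(32+16+4+1) ≡ 143 (mod 211).
Check: 143² = 20449 ≡ 193 (mod 211). The two roots are 68 and 143.

68, 143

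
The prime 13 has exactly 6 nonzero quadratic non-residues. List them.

2, 5, 6, 7, 8, 11

Square k = 1,…,6 (k and 13−k give the same square):
1²=1, 2²=4, 3²=9, 4²≡3, 5²≡12, 6²≡10 (mod 13).
The residues are {1, 3, 4, 9, 10, 12}; the non-residues are the remaining 6 nonzero classes.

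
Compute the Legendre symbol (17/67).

1

Euler's criterion: (17/67) ≡ 17^33 (mod 67).
17^2 ≡ 21 (mod 67)
17^4 ≡ 39 (mod 67)
17^8 ≡ 47 (mod 67)
17^16 ≡ 65 (mod 67)
17^32 ≡ 4 (mod 67)
17^33 = 17^(32+1) ≡ 1 (mod 67).
Result is 1, so (17/67) = 1.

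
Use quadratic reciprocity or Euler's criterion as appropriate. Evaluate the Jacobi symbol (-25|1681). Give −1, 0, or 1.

1

First reduce: -25 ≡ 1656 (mod 1681).
Pull out 2^3: since 1681 ≡ 1 (mod 8), (2/1681) = +1, so (2/1681)^3 = +1.
Reciprocity: 207 ≡ 3 and 1681 ≡ 1 (mod 4), so (207/1681) = +(1681/207).
Reduce top mod 207: now compute (25/207).
Reciprocity: 25 ≡ 1 and 207 ≡ 3 (mod 4), so (25/207) = +(207/25).
Reduce top mod 25: now compute (7/25).
Reciprocity: 7 ≡ 3 and 25 ≡ 1 (mod 4), so (7/25) = +(25/7).
Reduce top mod 7: now compute (4/7).
Pull out 2^2: since 7 ≡ 7 (mod 8), (2/7) = +1, so (2/7)^2 = +1.
Reached (1/7) = 1. Collecting the sign flips along the way, the symbol is +1.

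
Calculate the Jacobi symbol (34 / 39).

-1

Pull out 2: since 39 ≡ 7 (mod 8), (2/39) = +1.
Reciprocity: 17 ≡ 1 and 39 ≡ 3 (mod 4), so (17/39) = +(39/17).
Reduce top mod 17: now compute (5/17).
Reciprocity: 5 ≡ 1 and 17 ≡ 1 (mod 4), so (5/17) = +(17/5).
Reduce top mod 5: now compute (2/5).
Pull out 2: since 5 ≡ 5 (mod 8), (2/5) = -1.
Reached (1/5) = 1. Collecting the sign flips along the way, the symbol is -1.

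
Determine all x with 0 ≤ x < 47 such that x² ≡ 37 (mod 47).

Since 47 ≡ 3 (mod 4), a square root of 37 is 37^((47+1)/4) = 37^12 mod 47.
Repeated squaring: 37^2≡6, 37^4≡36, 37^8≡27 (mod 47).
37^12 = 37^(8+4) ≡ 32 (mod 47).
Check: 32² = 1024 ≡ 37 (mod 47). The two roots are 15 and 32.

15, 32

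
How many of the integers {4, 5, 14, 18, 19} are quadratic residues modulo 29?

2

(4/29) = +1 → QR.
(5/29) = +1 → QR.
(14/29) = -1 → non-residue.
(18/29) = -1 → non-residue.
(19/29) = -1 → non-residue.
Total quadratic residues among the 5: 2.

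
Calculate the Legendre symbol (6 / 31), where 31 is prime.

-1

Pull out 2: since 31 ≡ 7 (mod 8), (2/31) = +1.
Reciprocity: 3 ≡ 3 and 31 ≡ 3 (mod 4), so (3/31) = −(31/3).
Reduce top mod 3: now compute (1/3).
Reached (1/3) = 1. Collecting the sign flips along the way, the symbol is -1.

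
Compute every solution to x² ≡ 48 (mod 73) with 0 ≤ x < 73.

11, 62

73 ≡ 1 (mod 4), so we find a root by search.
Trying successive values, 11² = 121 ≡ 48 (mod 73). The other root is 73 − 11 = 62.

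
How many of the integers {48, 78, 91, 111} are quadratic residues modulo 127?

0

(48/127) = -1 → non-residue.
(78/127) = -1 → non-residue.
(91/127) = -1 → non-residue.
(111/127) = -1 → non-residue.
Total quadratic residues among the 4: 0.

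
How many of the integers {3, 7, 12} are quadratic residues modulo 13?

2

(3/13) = +1 → QR.
(7/13) = -1 → non-residue.
(12/13) = +1 → QR.
Total quadratic residues among the 3: 2.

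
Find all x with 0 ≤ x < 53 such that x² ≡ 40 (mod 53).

53 ≡ 1 (mod 4), so we find a root by search.
Trying successive values, 26² = 676 ≡ 40 (mod 53). The other root is 53 − 26 = 27.

26, 27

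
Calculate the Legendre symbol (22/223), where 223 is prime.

Pull out 2: since 223 ≡ 7 (mod 8), (2/223) = +1.
Reciprocity: 11 ≡ 3 and 223 ≡ 3 (mod 4), so (11/223) = −(223/11).
Reduce top mod 11: now compute (3/11).
Reciprocity: 3 ≡ 3 and 11 ≡ 3 (mod 4), so (3/11) = −(11/3).
Reduce top mod 3: now compute (2/3).
Pull out 2: since 3 ≡ 3 (mod 8), (2/3) = -1.
Reached (1/3) = 1. Collecting the sign flips along the way, the symbol is -1.

-1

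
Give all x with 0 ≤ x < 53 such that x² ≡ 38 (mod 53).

12, 41

53 ≡ 1 (mod 4), so we find a root by search.
Trying successive values, 12² = 144 ≡ 38 (mod 53). The other root is 53 − 12 = 41.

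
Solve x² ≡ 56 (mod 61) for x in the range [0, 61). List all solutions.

61 ≡ 1 (mod 4), so we find a root by search.
Trying successive values, 19² = 361 ≡ 56 (mod 61). The other root is 61 − 19 = 42.

19, 42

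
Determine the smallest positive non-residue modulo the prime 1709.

2

(2/1709) = −1, so 2 is the smallest positive non-residue mod 1709.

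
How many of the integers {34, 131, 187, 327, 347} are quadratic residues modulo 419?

4

(34/419) = +1 → QR.
(131/419) = +1 → QR.
(187/419) = +1 → QR.
(327/419) = -1 → non-residue.
(347/419) = +1 → QR.
Total quadratic residues among the 5: 4.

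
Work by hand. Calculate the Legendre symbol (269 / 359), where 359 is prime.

Euler's criterion: (269/359) ≡ 269^179 (mod 359).
269^2 ≡ 202 (mod 359)
269^4 ≡ 237 (mod 359)
269^8 ≡ 165 (mod 359)
269^16 ≡ 300 (mod 359)
269^32 ≡ 250 (mod 359)
269^64 ≡ 34 (mod 359)
269^128 ≡ 79 (mod 359)
269^179 = 269^(128+32+16+2+1) ≡ 358 (mod 359).
Result is 358 ≡ −1, so (269/359) = −1.

-1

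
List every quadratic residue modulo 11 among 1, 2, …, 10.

1 3 4 5 9

Square k = 1,…,5 (k and 11−k give the same square):
1²=1, 2²=4, 3²=9, 4²≡5, 5²≡3 (mod 11).
So the quadratic residues mod 11 are {1, 3, 4, 5, 9}.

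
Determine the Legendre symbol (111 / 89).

1

First reduce: 111 ≡ 22 (mod 89).
Pull out 2: since 89 ≡ 1 (mod 8), (2/89) = +1.
Reciprocity: 11 ≡ 3 and 89 ≡ 1 (mod 4), so (11/89) = +(89/11).
Reduce top mod 11: now compute (1/11).
Reached (1/11) = 1. Collecting the sign flips along the way, the symbol is +1.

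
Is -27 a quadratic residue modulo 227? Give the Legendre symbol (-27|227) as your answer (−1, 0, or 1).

First reduce: -27 ≡ 200 (mod 227).
Pull out 2^3: since 227 ≡ 3 (mod 8), (2/227) = -1, so (2/227)^3 = -1.
Reciprocity: 25 ≡ 1 and 227 ≡ 3 (mod 4), so (25/227) = +(227/25).
Reduce top mod 25: now compute (2/25).
Pull out 2: since 25 ≡ 1 (mod 8), (2/25) = +1.
Reached (1/25) = 1. Collecting the sign flips along the way, the symbol is -1.

-1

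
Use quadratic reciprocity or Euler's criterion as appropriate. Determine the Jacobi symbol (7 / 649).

-1

Reciprocity: 7 ≡ 3 and 649 ≡ 1 (mod 4), so (7/649) = +(649/7).
Reduce top mod 7: now compute (5/7).
Reciprocity: 5 ≡ 1 and 7 ≡ 3 (mod 4), so (5/7) = +(7/5).
Reduce top mod 5: now compute (2/5).
Pull out 2: since 5 ≡ 5 (mod 8), (2/5) = -1.
Reached (1/5) = 1. Collecting the sign flips along the way, the symbol is -1.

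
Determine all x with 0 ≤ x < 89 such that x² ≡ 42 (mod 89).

24, 65

89 ≡ 1 (mod 4), so we find a root by search.
Trying successive values, 24² = 576 ≡ 42 (mod 89). The other root is 89 − 24 = 65.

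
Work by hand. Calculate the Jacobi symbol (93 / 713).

0

Reciprocity: 93 ≡ 1 and 713 ≡ 1 (mod 4), so (93/713) = +(713/93).
Reduce top mod 93: now compute (62/93).
Pull out 2: since 93 ≡ 5 (mod 8), (2/93) = -1.
Reciprocity: 31 ≡ 3 and 93 ≡ 1 (mod 4), so (31/93) = +(93/31).
Reduce top mod 31: now compute (0/31).
Top reduces to 0: gcd > 1, so the symbol is 0.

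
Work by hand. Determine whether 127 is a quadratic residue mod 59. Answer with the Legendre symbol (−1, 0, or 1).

1

First reduce: 127 ≡ 9 (mod 59).
Reciprocity: 9 ≡ 1 and 59 ≡ 3 (mod 4), so (9/59) = +(59/9).
Reduce top mod 9: now compute (5/9).
Reciprocity: 5 ≡ 1 and 9 ≡ 1 (mod 4), so (5/9) = +(9/5).
Reduce top mod 5: now compute (4/5).
Pull out 2^2: since 5 ≡ 5 (mod 8), (2/5) = -1, so (2/5)^2 = +1.
Reached (1/5) = 1. Collecting the sign flips along the way, the symbol is +1.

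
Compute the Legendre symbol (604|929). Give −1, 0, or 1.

Pull out 2^2: since 929 ≡ 1 (mod 8), (2/929) = +1, so (2/929)^2 = +1.
Reciprocity: 151 ≡ 3 and 929 ≡ 1 (mod 4), so (151/929) = +(929/151).
Reduce top mod 151: now compute (23/151).
Reciprocity: 23 ≡ 3 and 151 ≡ 3 (mod 4), so (23/151) = −(151/23).
Reduce top mod 23: now compute (13/23).
Reciprocity: 13 ≡ 1 and 23 ≡ 3 (mod 4), so (13/23) = +(23/13).
Reduce top mod 13: now compute (10/13).
Pull out 2: since 13 ≡ 5 (mod 8), (2/13) = -1.
Reciprocity: 5 ≡ 1 and 13 ≡ 1 (mod 4), so (5/13) = +(13/5).
Reduce top mod 5: now compute (3/5).
Reciprocity: 3 ≡ 3 and 5 ≡ 1 (mod 4), so (3/5) = +(5/3).
Reduce top mod 3: now compute (2/3).
Pull out 2: since 3 ≡ 3 (mod 8), (2/3) = -1.
Reached (1/3) = 1. Collecting the sign flips along the way, the symbol is -1.

-1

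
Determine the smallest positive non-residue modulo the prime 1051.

2

(2/1051) = −1, so 2 is the smallest positive non-residue mod 1051.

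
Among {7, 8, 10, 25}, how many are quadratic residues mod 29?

(7/29) = +1 → QR.
(8/29) = -1 → non-residue.
(10/29) = -1 → non-residue.
(25/29) = +1 → QR.
Total quadratic residues among the 4: 2.

2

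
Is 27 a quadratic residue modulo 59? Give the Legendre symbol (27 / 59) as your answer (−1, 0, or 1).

1

Euler's criterion: (27/59) ≡ 27^29 (mod 59).
27^2 ≡ 21 (mod 59)
27^4 ≡ 28 (mod 59)
27^8 ≡ 17 (mod 59)
27^16 ≡ 53 (mod 59)
27^29 = 27^(16+8+4+1) ≡ 1 (mod 59).
Result is 1, so (27/59) = 1.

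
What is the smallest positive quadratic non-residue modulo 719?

11

(2/719) = +1, so 2 is a residue.
(3/719) = +1, so 3 is a residue.
(4/719) = +1, so 4 is a residue.
(5/719) = +1, so 5 is a residue.
(6/719) = +1, so 6 is a residue.
(7/719) = +1, so 7 is a residue.
(8/719) = +1, so 8 is a residue.
(9/719) = +1, so 9 is a residue.
(10/719) = +1, so 10 is a residue.
(11/719) = −1, so 11 is the smallest positive non-residue mod 719.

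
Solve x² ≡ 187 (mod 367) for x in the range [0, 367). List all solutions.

162, 205

Since 367 ≡ 3 (mod 4), a square root of 187 is 187^((367+1)/4) = 187^92 mod 367.
Repeated squaring: 187^2≡104, 187^4≡173, 187^8≡202, 187^16≡67, 187^32≡85, 187^64≡252 (mod 367).
187^92 = 187^(64+16+8+4) ≡ 162 (mod 367).
Check: 162² = 26244 ≡ 187 (mod 367). The two roots are 162 and 205.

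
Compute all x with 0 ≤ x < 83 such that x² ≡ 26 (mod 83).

21, 62

Since 83 ≡ 3 (mod 4), a square root of 26 is 26^((83+1)/4) = 26^21 mod 83.
Repeated squaring: 26^2≡12, 26^4≡61, 26^8≡69, 26^16≡30 (mod 83).
26^21 = 26^(16+4+1) ≡ 21 (mod 83).
Check: 21² = 441 ≡ 26 (mod 83). The two roots are 21 and 62.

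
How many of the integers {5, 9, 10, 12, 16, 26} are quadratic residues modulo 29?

(5/29) = +1 → QR.
(9/29) = +1 → QR.
(10/29) = -1 → non-residue.
(12/29) = -1 → non-residue.
(16/29) = +1 → QR.
(26/29) = -1 → non-residue.
Total quadratic residues among the 6: 3.

3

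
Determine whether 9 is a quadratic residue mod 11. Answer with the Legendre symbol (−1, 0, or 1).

Reciprocity: 9 ≡ 1 and 11 ≡ 3 (mod 4), so (9/11) = +(11/9).
Reduce top mod 9: now compute (2/9).
Pull out 2: since 9 ≡ 1 (mod 8), (2/9) = +1.
Reached (1/9) = 1. Collecting the sign flips along the way, the symbol is +1.

1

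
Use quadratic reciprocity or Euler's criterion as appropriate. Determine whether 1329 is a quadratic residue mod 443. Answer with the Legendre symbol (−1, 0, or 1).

0

First reduce: 1329 ≡ 0 (mod 443).
Top reduces to 0: gcd > 1, so the symbol is 0.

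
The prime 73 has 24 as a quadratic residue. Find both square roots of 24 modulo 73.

73 ≡ 1 (mod 4), so we find a root by search.
Trying successive values, 30² = 900 ≡ 24 (mod 73). The other root is 73 − 30 = 43.

30, 43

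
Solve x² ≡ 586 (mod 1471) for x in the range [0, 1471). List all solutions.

555, 916

Since 1471 ≡ 3 (mod 4), a square root of 586 is 586^((1471+1)/4) = 586^368 mod 1471.
Repeated squaring: 586^2≡653, 586^4≡1290, 586^8≡399, 586^16≡333, 586^32≡564, 586^64≡360, 586^128≡152, 586^256≡1039 (mod 1471).
586^368 = 586^(256+64+32+16) ≡ 916 (mod 1471).
Check: 916² = 839056 ≡ 586 (mod 1471). The two roots are 555 and 916.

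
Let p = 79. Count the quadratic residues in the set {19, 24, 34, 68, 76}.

(19/79) = +1 → QR.
(24/79) = -1 → non-residue.
(34/79) = -1 → non-residue.
(68/79) = -1 → non-residue.
(76/79) = +1 → QR.
Total quadratic residues among the 5: 2.

2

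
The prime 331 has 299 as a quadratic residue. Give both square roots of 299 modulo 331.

31, 300

Since 331 ≡ 3 (mod 4), a square root of 299 is 299^((331+1)/4) = 299^83 mod 331.
Repeated squaring: 299^2≡31, 299^4≡299, 299^8≡31, 299^16≡299, 299^32≡31, 299^64≡299 (mod 331).
299^83 = 299^(64+16+2+1) ≡ 31 (mod 331).
Check: 31² = 961 ≡ 299 (mod 331). The two roots are 31 and 300.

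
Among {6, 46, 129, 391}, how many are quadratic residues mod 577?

(6/577) = +1 → QR.
(46/577) = +1 → QR.
(129/577) = -1 → non-residue.
(391/577) = +1 → QR.
Total quadratic residues among the 4: 3.

3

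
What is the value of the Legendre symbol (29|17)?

-1

First reduce: 29 ≡ 12 (mod 17).
Pull out 2^2: since 17 ≡ 1 (mod 8), (2/17) = +1, so (2/17)^2 = +1.
Reciprocity: 3 ≡ 3 and 17 ≡ 1 (mod 4), so (3/17) = +(17/3).
Reduce top mod 3: now compute (2/3).
Pull out 2: since 3 ≡ 3 (mod 8), (2/3) = -1.
Reached (1/3) = 1. Collecting the sign flips along the way, the symbol is -1.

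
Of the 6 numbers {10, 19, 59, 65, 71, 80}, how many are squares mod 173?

(10/173) = +1 → QR.
(19/173) = -1 → non-residue.
(59/173) = -1 → non-residue.
(65/173) = -1 → non-residue.
(71/173) = -1 → non-residue.
(80/173) = -1 → non-residue.
Total quadratic residues among the 6: 1.

1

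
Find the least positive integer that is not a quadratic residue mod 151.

3

(2/151) = +1, so 2 is a residue.
(3/151) = −1, so 3 is the smallest positive non-residue mod 151.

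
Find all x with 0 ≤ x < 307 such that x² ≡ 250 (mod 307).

76, 231

Since 307 ≡ 3 (mod 4), a square root of 250 is 250^((307+1)/4) = 250^77 mod 307.
Repeated squaring: 250^2≡179, 250^4≡113, 250^8≡182, 250^16≡275, 250^32≡103, 250^64≡171 (mod 307).
250^77 = 250^(64+8+4+1) ≡ 76 (mod 307).
Check: 76² = 5776 ≡ 250 (mod 307). The two roots are 76 and 231.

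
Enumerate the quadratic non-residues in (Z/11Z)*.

Square k = 1,…,5 (k and 11−k give the same square):
1²=1, 2²=4, 3²=9, 4²≡5, 5²≡3 (mod 11).
The residues are {1, 3, 4, 5, 9}; the non-residues are the remaining 5 nonzero classes.

2, 6, 7, 8, 10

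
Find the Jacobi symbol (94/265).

-1

Pull out 2: since 265 ≡ 1 (mod 8), (2/265) = +1.
Reciprocity: 47 ≡ 3 and 265 ≡ 1 (mod 4), so (47/265) = +(265/47).
Reduce top mod 47: now compute (30/47).
Pull out 2: since 47 ≡ 7 (mod 8), (2/47) = +1.
Reciprocity: 15 ≡ 3 and 47 ≡ 3 (mod 4), so (15/47) = −(47/15).
Reduce top mod 15: now compute (2/15).
Pull out 2: since 15 ≡ 7 (mod 8), (2/15) = +1.
Reached (1/15) = 1. Collecting the sign flips along the way, the symbol is -1.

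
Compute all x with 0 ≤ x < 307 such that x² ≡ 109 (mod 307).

118, 189

Since 307 ≡ 3 (mod 4), a square root of 109 is 109^((307+1)/4) = 109^77 mod 307.
Repeated squaring: 109^2≡215, 109^4≡175, 109^8≡232, 109^16≡99, 109^32≡284, 109^64≡222 (mod 307).
109^77 = 109^(64+8+4+1) ≡ 118 (mod 307).
Check: 118² = 13924 ≡ 109 (mod 307). The two roots are 118 and 189.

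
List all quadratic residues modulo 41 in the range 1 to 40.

Square k = 1,…,20 (k and 41−k give the same square):
1²=1, 2²=4, 3²=9, 4²=16, 5²=25, 6²=36, 7²≡8, 8²≡23, 9²≡40, 10²≡18, 11²≡39, 12²≡21, 13²≡5, 14²≡32, 15²≡20, 16²≡10, 17²≡2, 18²≡37, 19²≡33, 20²≡31 (mod 41).
So the quadratic residues mod 41 are {1, 2, 4, 5, 8, 9, 10, 16, 18, 20, 21, 23, 25, 31, 32, 33, 36, 37, 39, 40}.

1 2 4 5 8 9 10 16 18 20 21 23 25 31 32 33 36 37 39 40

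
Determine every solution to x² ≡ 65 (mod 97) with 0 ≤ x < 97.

97 ≡ 1 (mod 4), so we find a root by search.
Trying successive values, 29² = 841 ≡ 65 (mod 97). The other root is 97 − 29 = 68.

29, 68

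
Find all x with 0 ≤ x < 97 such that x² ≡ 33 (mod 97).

97 ≡ 1 (mod 4), so we find a root by search.
Trying successive values, 18² = 324 ≡ 33 (mod 97). The other root is 97 − 18 = 79.

18, 79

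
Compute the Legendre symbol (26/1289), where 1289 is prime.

-1

Pull out 2: since 1289 ≡ 1 (mod 8), (2/1289) = +1.
Reciprocity: 13 ≡ 1 and 1289 ≡ 1 (mod 4), so (13/1289) = +(1289/13).
Reduce top mod 13: now compute (2/13).
Pull out 2: since 13 ≡ 5 (mod 8), (2/13) = -1.
Reached (1/13) = 1. Collecting the sign flips along the way, the symbol is -1.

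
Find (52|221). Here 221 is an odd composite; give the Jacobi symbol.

Pull out 2^2: since 221 ≡ 5 (mod 8), (2/221) = -1, so (2/221)^2 = +1.
Reciprocity: 13 ≡ 1 and 221 ≡ 1 (mod 4), so (13/221) = +(221/13).
Reduce top mod 13: now compute (0/13).
Top reduces to 0: gcd > 1, so the symbol is 0.

0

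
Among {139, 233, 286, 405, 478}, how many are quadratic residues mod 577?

1

(139/577) = -1 → non-residue.
(233/577) = -1 → non-residue.
(286/577) = -1 → non-residue.
(405/577) = -1 → non-residue.
(478/577) = +1 → QR.
Total quadratic residues among the 5: 1.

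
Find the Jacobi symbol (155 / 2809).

Reciprocity: 155 ≡ 3 and 2809 ≡ 1 (mod 4), so (155/2809) = +(2809/155).
Reduce top mod 155: now compute (19/155).
Reciprocity: 19 ≡ 3 and 155 ≡ 3 (mod 4), so (19/155) = −(155/19).
Reduce top mod 19: now compute (3/19).
Reciprocity: 3 ≡ 3 and 19 ≡ 3 (mod 4), so (3/19) = −(19/3).
Reduce top mod 3: now compute (1/3).
Reached (1/3) = 1. Collecting the sign flips along the way, the symbol is +1.

1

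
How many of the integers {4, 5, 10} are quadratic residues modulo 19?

(4/19) = +1 → QR.
(5/19) = +1 → QR.
(10/19) = -1 → non-residue.
Total quadratic residues among the 3: 2.

2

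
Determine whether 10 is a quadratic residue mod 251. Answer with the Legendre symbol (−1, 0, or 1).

-1

Euler's criterion: (10/251) ≡ 10^125 (mod 251).
10^2 ≡ 100 (mod 251)
10^4 ≡ 211 (mod 251)
10^8 ≡ 94 (mod 251)
10^16 ≡ 51 (mod 251)
10^32 ≡ 91 (mod 251)
10^64 ≡ 249 (mod 251)
10^125 = 10^(64+32+16+8+4+1) ≡ 250 (mod 251).
Result is 250 ≡ −1, so (10/251) = −1.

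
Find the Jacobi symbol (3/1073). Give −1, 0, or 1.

-1

Reciprocity: 3 ≡ 3 and 1073 ≡ 1 (mod 4), so (3/1073) = +(1073/3).
Reduce top mod 3: now compute (2/3).
Pull out 2: since 3 ≡ 3 (mod 8), (2/3) = -1.
Reached (1/3) = 1. Collecting the sign flips along the way, the symbol is -1.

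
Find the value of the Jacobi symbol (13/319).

Reciprocity: 13 ≡ 1 and 319 ≡ 3 (mod 4), so (13/319) = +(319/13).
Reduce top mod 13: now compute (7/13).
Reciprocity: 7 ≡ 3 and 13 ≡ 1 (mod 4), so (7/13) = +(13/7).
Reduce top mod 7: now compute (6/7).
Pull out 2: since 7 ≡ 7 (mod 8), (2/7) = +1.
Reciprocity: 3 ≡ 3 and 7 ≡ 3 (mod 4), so (3/7) = −(7/3).
Reduce top mod 3: now compute (1/3).
Reached (1/3) = 1. Collecting the sign flips along the way, the symbol is -1.

-1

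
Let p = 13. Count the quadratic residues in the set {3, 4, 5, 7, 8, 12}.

(3/13) = +1 → QR.
(4/13) = +1 → QR.
(5/13) = -1 → non-residue.
(7/13) = -1 → non-residue.
(8/13) = -1 → non-residue.
(12/13) = +1 → QR.
Total quadratic residues among the 6: 3.

3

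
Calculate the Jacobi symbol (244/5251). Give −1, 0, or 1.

Pull out 2^2: since 5251 ≡ 3 (mod 8), (2/5251) = -1, so (2/5251)^2 = +1.
Reciprocity: 61 ≡ 1 and 5251 ≡ 3 (mod 4), so (61/5251) = +(5251/61).
Reduce top mod 61: now compute (5/61).
Reciprocity: 5 ≡ 1 and 61 ≡ 1 (mod 4), so (5/61) = +(61/5).
Reduce top mod 5: now compute (1/5).
Reached (1/5) = 1. Collecting the sign flips along the way, the symbol is +1.

1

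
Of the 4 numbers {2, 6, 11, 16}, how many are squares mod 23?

(2/23) = +1 → QR.
(6/23) = +1 → QR.
(11/23) = -1 → non-residue.
(16/23) = +1 → QR.
Total quadratic residues among the 4: 3.

3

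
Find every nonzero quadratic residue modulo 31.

1, 2, 4, 5, 7, 8, 9, 10, 14, 16, 18, 19, 20, 25, 28

Square k = 1,…,15 (k and 31−k give the same square):
1²=1, 2²=4, 3²=9, 4²=16, 5²=25, 6²≡5, 7²≡18, 8²≡2, 9²≡19, 10²≡7, 11²≡28, 12²≡20, 13²≡14, 14²≡10, 15²≡8 (mod 31).
So the quadratic residues mod 31 are {1, 2, 4, 5, 7, 8, 9, 10, 14, 16, 18, 19, 20, 25, 28}.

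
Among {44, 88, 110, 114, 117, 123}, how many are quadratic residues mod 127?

3

(44/127) = +1 → QR.
(88/127) = +1 → QR.
(110/127) = -1 → non-residue.
(114/127) = -1 → non-residue.
(117/127) = +1 → QR.
(123/127) = -1 → non-residue.
Total quadratic residues among the 6: 3.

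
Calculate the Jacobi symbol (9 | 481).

Reciprocity: 9 ≡ 1 and 481 ≡ 1 (mod 4), so (9/481) = +(481/9).
Reduce top mod 9: now compute (4/9).
Pull out 2^2: since 9 ≡ 1 (mod 8), (2/9) = +1, so (2/9)^2 = +1.
Reached (1/9) = 1. Collecting the sign flips along the way, the symbol is +1.

1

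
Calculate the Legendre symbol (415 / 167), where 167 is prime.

First reduce: 415 ≡ 81 (mod 167).
Reciprocity: 81 ≡ 1 and 167 ≡ 3 (mod 4), so (81/167) = +(167/81).
Reduce top mod 81: now compute (5/81).
Reciprocity: 5 ≡ 1 and 81 ≡ 1 (mod 4), so (5/81) = +(81/5).
Reduce top mod 5: now compute (1/5).
Reached (1/5) = 1. Collecting the sign flips along the way, the symbol is +1.

1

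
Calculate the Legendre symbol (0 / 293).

0

Top reduces to 0: gcd > 1, so the symbol is 0.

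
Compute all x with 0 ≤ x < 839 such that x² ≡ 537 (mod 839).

168, 671

Since 839 ≡ 3 (mod 4), a square root of 537 is 537^((839+1)/4) = 537^210 mod 839.
Repeated squaring: 537^2≡592, 537^4≡601, 537^8≡431, 537^16≡342, 537^32≡343, 537^64≡189, 537^128≡483 (mod 839).
537^210 = 537^(128+64+16+2) ≡ 168 (mod 839).
Check: 168² = 28224 ≡ 537 (mod 839). The two roots are 168 and 671.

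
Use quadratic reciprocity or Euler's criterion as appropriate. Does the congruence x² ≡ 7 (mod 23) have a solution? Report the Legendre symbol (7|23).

Euler's criterion: (7/23) ≡ 7^11 (mod 23).
7^2 ≡ 3 (mod 23)
7^4 ≡ 9 (mod 23)
7^8 ≡ 12 (mod 23)
7^11 = 7^(8+2+1) ≡ 22 (mod 23).
Result is 22 ≡ −1, so (7/23) = −1.

-1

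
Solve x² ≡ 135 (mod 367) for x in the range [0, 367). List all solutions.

52, 315

Since 367 ≡ 3 (mod 4), a square root of 135 is 135^((367+1)/4) = 135^92 mod 367.
Repeated squaring: 135^2≡242, 135^4≡211, 135^8≡114, 135^16≡151, 135^32≡47, 135^64≡7 (mod 367).
135^92 = 135^(64+16+8+4) ≡ 52 (mod 367).
Check: 52² = 2704 ≡ 135 (mod 367). The two roots are 52 and 315.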